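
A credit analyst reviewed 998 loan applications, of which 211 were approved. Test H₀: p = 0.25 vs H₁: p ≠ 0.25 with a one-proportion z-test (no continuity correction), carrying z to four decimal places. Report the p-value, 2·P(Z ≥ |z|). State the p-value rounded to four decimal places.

p-value = 0.0049

Sample proportion p̂ = 211/998 = 0.21142.
Under H₀, SE = √(p₀(1−p₀)/n) = √(0.25·0.75/998) = √0.000187876 = 0.013707.
Test statistic (full precision, shown to 4 dp): z = (211/998 − 0.25)/SE₀ ≈ -2.8145.
From the standard normal, 2·P(Z ≥ |z|) = 0.0049.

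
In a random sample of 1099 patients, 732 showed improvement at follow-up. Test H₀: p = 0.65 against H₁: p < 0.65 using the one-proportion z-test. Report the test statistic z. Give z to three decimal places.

z = 1.116

The sample proportion is 732/1099 = 0.66606.
SE₀ = √(0.65·0.35/1099) = 0.014388.
Test statistic: z = 0.01606/0.014388 = 1.116.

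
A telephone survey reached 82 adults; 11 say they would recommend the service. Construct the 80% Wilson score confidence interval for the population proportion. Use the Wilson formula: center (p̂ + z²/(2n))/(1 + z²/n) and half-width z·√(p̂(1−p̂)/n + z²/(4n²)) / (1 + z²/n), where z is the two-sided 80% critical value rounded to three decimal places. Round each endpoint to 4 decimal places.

Here p̂ = 11/82 = 0.13415 and z = 1.282 (z² = 1.643524).
Denominator 1 + z²/n = 1 + 1.643524/82 = 1.020043.
Center = (0.13415 + 0.010021)/1.020043 = 0.14134.
Radicand: p̂(1−p̂)/n + z²/(4n²) = 0.001416477 + 0.000061107 = 0.001477584.
Half-width = z·√(radicand)/denom = 1.282·0.038439/1.020043 = 0.04831.
Interval: 0.14134 ± 0.04831 → (0.0930, 0.1896).

(0.0930, 0.1896)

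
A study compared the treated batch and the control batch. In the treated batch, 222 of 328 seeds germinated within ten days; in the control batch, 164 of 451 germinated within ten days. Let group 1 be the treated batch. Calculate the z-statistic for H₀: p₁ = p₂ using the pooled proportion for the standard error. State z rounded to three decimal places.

p̂₁ = 222/328 = 0.67683, p̂₂ = 164/451 = 0.36364.
Pooling: p̂ = 386/779 = 0.49551.
SE = √[p̂(1−p̂)(1/n₁+1/n₂)] = √[0.49551·0.50449·(1/328+1/451)] ≈ 0.036282.
z = (p̂₁ − p̂₂)/SE = (0.67683 − 0.36364)/0.036282 = 0.31319/0.036282 = 8.632.

z = 8.632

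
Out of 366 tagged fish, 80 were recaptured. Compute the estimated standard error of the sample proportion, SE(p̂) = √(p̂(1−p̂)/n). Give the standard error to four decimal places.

With x = 80 successes in n = 366, p̂ = 0.21858.
p̂(1−p̂) = 0.170803.
SE = √(0.170803/366) = 0.0216.

SE = 0.0216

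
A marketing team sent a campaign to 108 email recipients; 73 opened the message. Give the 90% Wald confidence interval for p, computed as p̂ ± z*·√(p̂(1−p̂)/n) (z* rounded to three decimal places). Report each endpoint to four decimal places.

(0.6018, 0.7500)

Sample proportion p̂ = 73/108 = 0.67593.
SE(p̂) = √(0.67593·0.32407/108) = 0.045036.
The 90% critical value is z* = 1.645.
Margin = 1.645·0.045036 = 0.07408.
CI: 0.67593 ± 0.07408 = (0.6018, 0.7500).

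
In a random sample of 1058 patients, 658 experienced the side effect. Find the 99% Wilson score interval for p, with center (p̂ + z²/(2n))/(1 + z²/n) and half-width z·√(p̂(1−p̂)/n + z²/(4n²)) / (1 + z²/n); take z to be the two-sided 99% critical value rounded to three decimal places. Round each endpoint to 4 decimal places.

(0.5829, 0.6595)

p̂ = 658/1058 = 0.62193; z = 2.576, so z² = 6.635776.
1 + z²/n = 1.006272.
Center = (0.62193 + 0.003136)/1.006272 = 0.62117.
Radicand: p̂(1−p̂)/n + z²/(4n²) = 0.000222243 + 0.000001482 = 0.000223725.
Half-width = 2.576·√0.000223725/1.006272 = 0.03829.
Interval: 0.62117 ± 0.03829 → (0.5829, 0.6595).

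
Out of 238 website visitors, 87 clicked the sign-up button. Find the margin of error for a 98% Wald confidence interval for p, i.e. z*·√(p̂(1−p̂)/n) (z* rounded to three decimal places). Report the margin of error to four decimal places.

ME = 0.0726

The sample proportion is 87/238 = 0.36555.
SE(p̂) = √(0.36555·0.63445/238) = 0.031216.
For 98% confidence, z* = 2.326.
ME = 2.326·0.031216 = 0.0726.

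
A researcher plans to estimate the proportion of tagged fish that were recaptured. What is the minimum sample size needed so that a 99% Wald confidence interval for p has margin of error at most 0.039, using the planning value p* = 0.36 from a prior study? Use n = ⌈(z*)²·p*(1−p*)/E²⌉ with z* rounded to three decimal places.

n = 1006

The 99% critical value is z* = 2.576.
p*(1−p*) = 0.36·0.64 = 0.2304.
Required n before rounding: 6.635776 × 0.2304 / 0.039² = 1005.183.
⌈1005.183⌉ = 1006.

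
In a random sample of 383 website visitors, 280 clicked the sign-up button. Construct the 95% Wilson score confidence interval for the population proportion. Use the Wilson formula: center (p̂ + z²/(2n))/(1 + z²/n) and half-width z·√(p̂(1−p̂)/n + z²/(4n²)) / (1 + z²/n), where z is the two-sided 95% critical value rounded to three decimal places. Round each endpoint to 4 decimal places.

(0.6845, 0.7730)

p̂ = 280/383 = 0.73107; z = 1.960, so z² = 3.841600.
Denominator 1 + z²/n = 1 + 3.841600/383 = 1.010030.
Adjusted center: (0.73107 + z²/(2n))/1.010030 = 0.72878.
Radicand: p̂(1−p̂)/n + z²/(4n²) = 0.000513333 + 0.000006547 = 0.000519880.
Half-width = 1.960·√0.000519880/1.010030 = 0.04425.
CI: 0.72878 ± 0.04425 = (0.6845, 0.7730).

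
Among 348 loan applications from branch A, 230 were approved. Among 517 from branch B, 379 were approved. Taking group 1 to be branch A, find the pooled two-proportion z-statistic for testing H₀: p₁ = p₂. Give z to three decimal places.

p̂₁ = 230/348 = 0.66092, p̂₂ = 379/517 = 0.73308.
Pooled p̂ = (230+379)/(348+517) = 609/865 = 0.70405.
SE = √[p̂(1−p̂)(1/n₁+1/n₂)] = √[0.70405·0.29595·(1/348+1/517)] ≈ 0.031651.
z = -0.07216/0.031651 = -2.280.

z = -2.280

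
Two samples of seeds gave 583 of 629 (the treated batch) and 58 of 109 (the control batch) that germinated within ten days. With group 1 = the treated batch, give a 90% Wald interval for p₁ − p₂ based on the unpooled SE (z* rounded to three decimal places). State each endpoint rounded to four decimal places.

p̂₁ = 0.92687, p̂₂ = 0.53211, so the observed difference is 0.39476.
SE = √(0.000107764 + 0.002284119) = √0.002391883 = 0.048907.
z* = 1.645 at the 90% level. Margin = 1.645·0.048907 = 0.08045.
So the interval runs from 0.3143 to 0.4752.

(0.3143, 0.4752)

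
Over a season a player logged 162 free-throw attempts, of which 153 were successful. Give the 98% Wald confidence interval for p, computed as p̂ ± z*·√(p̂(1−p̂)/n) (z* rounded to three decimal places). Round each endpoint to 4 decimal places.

Sample proportion p̂ = 153/162 = 0.94444.
SE(p̂) = √(0.94444·0.05556/162) = 0.017997.
For 98% confidence, z* = 2.326.
Margin of error: 2.326 × 0.017997 = 0.04186.
Interval: 0.94444 ± 0.04186 → (0.9026, 0.9863).

(0.9026, 0.9863)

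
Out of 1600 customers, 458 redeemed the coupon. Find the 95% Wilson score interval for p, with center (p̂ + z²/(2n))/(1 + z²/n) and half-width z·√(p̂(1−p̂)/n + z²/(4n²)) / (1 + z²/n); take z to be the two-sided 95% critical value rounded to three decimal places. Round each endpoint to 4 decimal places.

(0.2646, 0.3089)

p̂ = 458/1600 = 0.28625; z = 1.960, so z² = 3.841600.
Denominator 1 + z²/n = 1 + 3.841600/1600 = 1.002401.
Adjusted center: (0.28625 + z²/(2n))/1.002401 = 0.28676.
Radicand: p̂(1−p̂)/n + z²/(4n²) = 0.000127694 + 0.000000375 = 0.000128069.
Half-width = 1.960·√0.000128069/1.002401 = 0.02213.
Interval: 0.28676 ± 0.02213 → (0.2646, 0.3089).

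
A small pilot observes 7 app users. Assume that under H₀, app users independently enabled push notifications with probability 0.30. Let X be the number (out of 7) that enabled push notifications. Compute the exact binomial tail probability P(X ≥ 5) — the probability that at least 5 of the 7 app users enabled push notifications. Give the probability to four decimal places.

P = 0.0288

X is binomial with n = 7 and p = 0.30.
P(X ≥ 5) = C(7,5)·0.30^5·0.70^2 + C(7,6)·0.30^6·0.70^1 + C(7,7)·0.30^7·0.70^0.
= 0.025005 + 0.003572 + 0.000219 = 0.0288.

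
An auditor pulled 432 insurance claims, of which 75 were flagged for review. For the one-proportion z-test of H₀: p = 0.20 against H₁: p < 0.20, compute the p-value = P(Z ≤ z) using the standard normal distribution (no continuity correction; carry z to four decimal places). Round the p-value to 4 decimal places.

p̂ = 75/432 = 0.17361.
Null standard error: √(0.20·0.80/432) = √0.000370370 = 0.019245.
z = (p̂ − p₀)/SE = (75/432 − 0.20)/0.019245 ≈ -1.3712.
p-value = P(Z ≤ z) with z = -1.3712 → 0.0852.

p-value = 0.0852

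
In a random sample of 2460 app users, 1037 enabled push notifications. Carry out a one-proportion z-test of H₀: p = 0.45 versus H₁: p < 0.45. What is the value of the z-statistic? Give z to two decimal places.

The sample proportion is 1037/2460 = 0.42154.
Under H₀, SE = √(p₀(1−p₀)/n) = √(0.45·0.55/2460) = √0.000100610 = 0.010030.
Test statistic: z = -0.02846/0.010030 = -2.84.

z = -2.84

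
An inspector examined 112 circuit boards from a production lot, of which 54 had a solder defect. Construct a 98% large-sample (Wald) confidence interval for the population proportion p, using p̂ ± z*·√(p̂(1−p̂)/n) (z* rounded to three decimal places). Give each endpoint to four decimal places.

(0.3723, 0.5920)

The sample proportion is 54/112 = 0.48214.
SE(p̂) = √(0.48214·0.51786/112) = 0.047215.
z* = 2.326 at the 98% level.
Margin = 2.326·0.047215 = 0.10982.
Interval: 0.48214 ± 0.10982 → (0.3723, 0.5920).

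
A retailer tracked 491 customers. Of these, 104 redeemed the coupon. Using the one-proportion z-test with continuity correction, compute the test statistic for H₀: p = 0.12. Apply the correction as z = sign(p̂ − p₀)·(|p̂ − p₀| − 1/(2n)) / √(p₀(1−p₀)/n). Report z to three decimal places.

Sample proportion p̂ = 104/491 = 0.21181. p̂ − p₀ = 0.091813.
1/(2n) = 0.001018.
Corrected numerator: |0.091813| − 0.001018 = 0.090795.
SE₀ = √(0.12·0.88/491) = 0.014665.
z = +0.090795/0.014665 = 6.191.

z = 6.191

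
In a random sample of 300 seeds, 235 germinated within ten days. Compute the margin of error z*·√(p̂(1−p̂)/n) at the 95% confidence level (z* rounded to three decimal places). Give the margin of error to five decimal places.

The sample proportion is 235/300 = 0.78333.
SE = √(p̂(1−p̂)/n) = √(0.169722/300) = 0.023785.
For 95% confidence, z* = 1.960.
Margin of error = z*·SE = 1.960 × 0.023785 = 0.04662.

ME = 0.04662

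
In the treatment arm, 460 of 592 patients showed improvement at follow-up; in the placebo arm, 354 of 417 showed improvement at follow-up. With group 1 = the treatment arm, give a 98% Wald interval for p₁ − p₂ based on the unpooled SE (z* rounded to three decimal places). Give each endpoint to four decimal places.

p̂₁ = 460/592 = 0.77703, p̂₂ = 354/417 = 0.84892; p̂₁ − p̂₂ = -0.07189.
SE = √(0.000292662 + 0.000307564) = √0.000600226 = 0.024500.
For 98% confidence, z* = 2.326. Margin of error = 0.05699.
So the interval runs from -0.1289 to -0.0149.

(-0.1289, -0.0149)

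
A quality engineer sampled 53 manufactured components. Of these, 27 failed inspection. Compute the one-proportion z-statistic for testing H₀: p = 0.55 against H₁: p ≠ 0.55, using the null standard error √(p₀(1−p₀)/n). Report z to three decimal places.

z = -0.594

The sample proportion is 27/53 = 0.50943.
Under H₀, SE = √(p₀(1−p₀)/n) = √(0.55·0.45/53) = √0.004669811 = 0.068336.
Test statistic: z = -0.04057/0.068336 = -0.594.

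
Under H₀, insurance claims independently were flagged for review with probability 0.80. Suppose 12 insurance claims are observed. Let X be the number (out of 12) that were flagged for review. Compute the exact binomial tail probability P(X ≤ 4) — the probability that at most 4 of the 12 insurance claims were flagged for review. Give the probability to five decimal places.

P = 0.00058

X ~ Binomial(n=12, p=0.80).
P(X ≤ 4) = Σ_{j=0}^{4} C(12,j)·0.80^j·0.20^{12−j}.
= 0.000000 + 0.000000 + 0.000004 + 0.000058 + 0.000519 = 0.00058.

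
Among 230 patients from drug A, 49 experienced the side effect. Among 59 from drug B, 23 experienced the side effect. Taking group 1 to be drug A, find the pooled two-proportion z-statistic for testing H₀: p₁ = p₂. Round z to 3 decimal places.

z = -2.801

Sample proportions: p̂₁ = 49/230 = 0.21304 and p̂₂ = 23/59 = 0.38983.
Pooling: p̂ = 72/289 = 0.24913.
Pooled SE = √[0.1870667·0.02129698] ≈ 0.063119.
z = (p̂₁ − p̂₂)/SE = (0.21304 − 0.38983)/0.063119 = -0.17679/0.063119 = -2.801.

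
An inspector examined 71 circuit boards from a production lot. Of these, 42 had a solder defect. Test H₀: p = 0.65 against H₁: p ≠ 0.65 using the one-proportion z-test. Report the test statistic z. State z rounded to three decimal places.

z = -1.033

p̂ = 42/71 = 0.59155.
Under H₀, SE = √(p₀(1−p₀)/n) = √(0.65·0.35/71) = √0.003204225 = 0.056606.
Test statistic: z = -0.05845/0.056606 = -1.033.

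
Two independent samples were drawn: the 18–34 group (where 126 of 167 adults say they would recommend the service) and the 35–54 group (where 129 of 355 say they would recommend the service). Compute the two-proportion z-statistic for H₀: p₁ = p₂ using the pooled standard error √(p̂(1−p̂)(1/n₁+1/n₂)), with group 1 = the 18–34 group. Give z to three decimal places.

Sample proportions: p̂₁ = 126/167 = 0.75449 and p̂₂ = 129/355 = 0.36338.
Pooling: p̂ = 255/522 = 0.48851.
Pooled SE = √[0.2498679·0.00880493] ≈ 0.046905.
z = (p̂₁ − p̂₂)/SE = (0.75449 − 0.36338)/0.046905 = 0.39111/0.046905 = 8.338.

z = 8.338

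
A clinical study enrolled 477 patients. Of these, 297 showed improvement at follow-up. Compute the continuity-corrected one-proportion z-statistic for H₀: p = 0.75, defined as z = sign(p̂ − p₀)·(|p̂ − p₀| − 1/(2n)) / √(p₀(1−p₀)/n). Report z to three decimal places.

Sample proportion p̂ = 297/477 = 0.62264. p̂ − p₀ = -0.127358.
1/(2n) = 0.001048.
Corrected numerator: |-0.127358| − 0.001048 = 0.126310.
SE₀ = √(0.75·0.25/477) = 0.019826.
z = (−)0.126310/0.019826 = -6.371.

z = -6.371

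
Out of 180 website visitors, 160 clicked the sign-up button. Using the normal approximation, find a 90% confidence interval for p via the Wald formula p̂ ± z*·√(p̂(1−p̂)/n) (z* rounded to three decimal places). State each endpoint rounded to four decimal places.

Sample proportion p̂ = 160/180 = 0.88889.
SE(p̂) = √(0.88889·0.11111/180) = 0.023424.
z* = 1.645 at the 90% level.
Margin of error: 1.645 × 0.023424 = 0.03853.
CI: 0.88889 ± 0.03853 = (0.8504, 0.9274).

(0.8504, 0.9274)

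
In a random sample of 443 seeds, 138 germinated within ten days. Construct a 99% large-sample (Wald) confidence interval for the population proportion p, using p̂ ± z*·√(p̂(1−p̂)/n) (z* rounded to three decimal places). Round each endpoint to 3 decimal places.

Sample proportion p̂ = 138/443 = 0.31151.
SE = √(p̂(1−p̂)/n) = √(0.214472/443) = 0.022003.
z* = 2.576 at the 99% level.
Margin of error: 2.576 × 0.022003 = 0.05668.
So the interval runs from 0.255 to 0.368.

(0.255, 0.368)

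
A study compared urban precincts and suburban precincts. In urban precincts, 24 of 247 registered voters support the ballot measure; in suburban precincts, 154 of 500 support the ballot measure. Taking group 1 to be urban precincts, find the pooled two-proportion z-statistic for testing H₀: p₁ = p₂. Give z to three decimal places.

z = -6.363

Sample proportions: p̂₁ = 24/247 = 0.09717 and p̂₂ = 154/500 = 0.30800.
Pooled p̂ = (24+154)/(247+500) = 178/747 = 0.23829.
Pooled SE = √[0.1815060·0.00604858] ≈ 0.033134.
z = (p̂₁ − p̂₂)/SE = (0.09717 − 0.30800)/0.033134 = -0.21083/0.033134 = -6.363.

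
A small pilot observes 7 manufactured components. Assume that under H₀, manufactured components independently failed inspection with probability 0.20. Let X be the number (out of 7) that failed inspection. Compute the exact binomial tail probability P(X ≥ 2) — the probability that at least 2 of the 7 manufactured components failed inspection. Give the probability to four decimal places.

P = 0.4233

X is binomial with n = 7 and p = 0.20.
P(X ≥ 2) = Σ_{j=2}^{7} C(7,j)·0.20^j·0.80^{7−j}.
= 0.275251 + 0.114688 + 0.028672 + 0.004301 + 0.000358 + 0.000013 = 0.4233.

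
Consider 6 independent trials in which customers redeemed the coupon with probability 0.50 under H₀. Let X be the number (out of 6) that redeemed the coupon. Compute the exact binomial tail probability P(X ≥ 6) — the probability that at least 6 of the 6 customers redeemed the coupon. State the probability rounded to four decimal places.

P = 0.0156

X ~ Binomial(n=6, p=0.50).
P(X ≥ 6) = C(6,6)·0.50^6·0.50^0.
= 0.015625 = 0.0156.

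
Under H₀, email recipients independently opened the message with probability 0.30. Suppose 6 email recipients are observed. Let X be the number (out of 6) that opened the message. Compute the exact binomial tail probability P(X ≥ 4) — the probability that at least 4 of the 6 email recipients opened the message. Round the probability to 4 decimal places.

X ~ Binomial(n=6, p=0.30).
P(X ≥ 4) = C(6,4)·0.30^4·0.70^2 + C(6,5)·0.30^5·0.70^1 + C(6,6)·0.30^6·0.70^0.
= 0.059535 + 0.010206 + 0.000729 = 0.0705.

P = 0.0705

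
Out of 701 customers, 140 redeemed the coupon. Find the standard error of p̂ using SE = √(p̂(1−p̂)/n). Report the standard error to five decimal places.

p̂ = 140/701 = 0.19971.
p̂(1−p̂) = 0.159826.
Dividing by n and taking the root: √0.000227997 = 0.01510.

SE = 0.01510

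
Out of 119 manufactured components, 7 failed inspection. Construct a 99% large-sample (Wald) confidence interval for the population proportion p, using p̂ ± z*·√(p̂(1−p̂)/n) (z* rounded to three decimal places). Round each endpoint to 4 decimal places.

(0.0033, 0.1144)

p̂ = 7/119 = 0.05882.
SE(p̂) = √(0.05882·0.94118/119) = 0.021569.
The 99% critical value is z* = 2.576.
Margin of error: 2.576 × 0.021569 = 0.05556.
Interval: 0.05882 ± 0.05556 → (0.0033, 0.1144).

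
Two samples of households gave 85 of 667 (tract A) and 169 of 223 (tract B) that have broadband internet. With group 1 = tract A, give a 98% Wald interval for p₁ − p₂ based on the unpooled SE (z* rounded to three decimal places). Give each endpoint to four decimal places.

(-0.7036, -0.5572)

p̂₁ = 85/667 = 0.12744, p̂₂ = 169/223 = 0.75785; p̂₁ − p̂₂ = -0.63041.
Unpooled SE = √(p̂₁(1−p̂₁)/n₁ + p̂₂(1−p̂₂)/n₂) = √(0.000166711 + 0.000822936) = 0.031459.
z* = 2.326 at the 98% level. Margin = 2.326·0.031459 = 0.07317.
So the interval runs from -0.7036 to -0.5572.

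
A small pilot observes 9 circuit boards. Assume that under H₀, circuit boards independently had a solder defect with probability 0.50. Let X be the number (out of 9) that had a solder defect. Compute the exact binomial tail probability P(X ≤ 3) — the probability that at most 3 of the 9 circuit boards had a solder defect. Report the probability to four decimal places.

P = 0.2539

X is binomial with n = 9 and p = 0.50.
P(X ≤ 3) = C(9,0)·0.50^0·0.50^9 + C(9,1)·0.50^1·0.50^8 + C(9,2)·0.50^2·0.50^7 + C(9,3)·0.50^3·0.50^6.
= 0.001953 + 0.017578 + 0.070312 + 0.164062 = 0.2539.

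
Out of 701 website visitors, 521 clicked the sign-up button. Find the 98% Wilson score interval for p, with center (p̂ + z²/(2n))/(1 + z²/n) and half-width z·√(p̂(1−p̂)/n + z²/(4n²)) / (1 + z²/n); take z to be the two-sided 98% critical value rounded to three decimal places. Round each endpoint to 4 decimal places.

Here p̂ = 521/701 = 0.74322 and z = 2.326 (z² = 5.410276).
1 + z²/n = 1.007718.
Center = (0.74322 + 0.003859)/1.007718 = 0.74136.
Radicand: p̂(1−p̂)/n + z²/(4n²) = 0.000272243 + 0.000002752 = 0.000274995.
Half-width = z·√(radicand)/denom = 2.326·0.016583/1.007718 = 0.03828.
CI: 0.74136 ± 0.03828 = (0.7031, 0.7796).

(0.7031, 0.7796)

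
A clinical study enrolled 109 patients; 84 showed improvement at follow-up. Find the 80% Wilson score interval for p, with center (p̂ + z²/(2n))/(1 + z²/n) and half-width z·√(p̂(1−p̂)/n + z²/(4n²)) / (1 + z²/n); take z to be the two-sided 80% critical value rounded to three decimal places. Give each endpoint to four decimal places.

(0.7152, 0.8180)

Here p̂ = 84/109 = 0.77064 and z = 1.282 (z² = 1.643524).
Denominator 1 + z²/n = 1 + 1.643524/109 = 1.015078.
Center = (0.77064 + 0.007539)/1.015078 = 0.76662.
Radicand: p̂(1−p̂)/n + z²/(4n²) = 0.001621585 + 0.000034583 = 0.001656168.
Half-width = 1.282·√0.001656168/1.015078 = 0.05140.
Interval: 0.76662 ± 0.05140 → (0.7152, 0.8180).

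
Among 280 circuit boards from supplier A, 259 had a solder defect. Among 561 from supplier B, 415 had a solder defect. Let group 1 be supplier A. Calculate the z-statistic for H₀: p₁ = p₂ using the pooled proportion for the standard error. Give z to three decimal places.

Sample proportions: p̂₁ = 259/280 = 0.92500 and p̂₂ = 415/561 = 0.73975.
Pooling: p̂ = 674/841 = 0.80143.
Pooled SE = √[0.1591418·0.00535396] ≈ 0.029190.
z = (p̂₁ − p̂₂)/SE = (0.92500 − 0.73975)/0.029190 = 0.18525/0.029190 = 6.346.

z = 6.346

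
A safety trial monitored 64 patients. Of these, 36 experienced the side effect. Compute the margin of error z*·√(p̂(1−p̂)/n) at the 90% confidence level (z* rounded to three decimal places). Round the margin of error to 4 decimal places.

ME = 0.1020

Sample proportion p̂ = 36/64 = 0.56250.
SE(p̂) = √(0.56250·0.43750/64) = 0.062010.
The 90% critical value is z* = 1.645.
Margin of error = z*·SE = 1.645 × 0.062010 = 0.1020.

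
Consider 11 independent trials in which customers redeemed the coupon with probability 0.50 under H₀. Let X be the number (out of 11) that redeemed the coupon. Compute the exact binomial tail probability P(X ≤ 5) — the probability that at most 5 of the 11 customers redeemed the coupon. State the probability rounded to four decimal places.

P = 0.5000

X ~ Binomial(n=11, p=0.50).
P(X ≤ 5) = Σ_{j=0}^{5} C(11,j)·0.50^j·0.50^{11−j}.
= 0.000488 + 0.005371 + 0.026855 + 0.080566 + 0.161133 + 0.225586 = 0.5000.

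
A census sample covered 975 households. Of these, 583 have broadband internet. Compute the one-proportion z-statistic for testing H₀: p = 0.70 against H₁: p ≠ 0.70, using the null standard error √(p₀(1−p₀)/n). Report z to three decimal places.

Sample proportion p̂ = 583/975 = 0.59795.
SE₀ = √(0.70·0.30/975) = 0.014676.
z = (0.59795 − 0.70)/0.014676 = -0.10205/0.014676 = -6.954.

z = -6.954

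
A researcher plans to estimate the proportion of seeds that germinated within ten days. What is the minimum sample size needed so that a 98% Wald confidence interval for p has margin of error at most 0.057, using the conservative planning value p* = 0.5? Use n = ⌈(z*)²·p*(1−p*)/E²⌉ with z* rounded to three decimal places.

The 98% critical value is z* = 2.326.
p*(1−p*) = 0.2500.
(z*)²·p*(1−p*)/E² = 5.410276·0.2500/0.003249 = 416.303.
Rounding up, n = 417.

n = 417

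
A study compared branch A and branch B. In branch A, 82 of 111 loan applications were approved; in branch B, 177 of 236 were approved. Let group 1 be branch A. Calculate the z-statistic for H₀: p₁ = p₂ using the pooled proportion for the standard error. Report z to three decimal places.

z = -0.225

Sample proportions: p̂₁ = 82/111 = 0.73874 and p̂₂ = 177/236 = 0.75000.
Pooling: p̂ = 259/347 = 0.74640.
SE = √[p̂(1−p̂)(1/n₁+1/n₂)] = √[0.74640·0.25360·(1/111+1/236)] ≈ 0.050074.
z = -0.01126/0.050074 = -0.225.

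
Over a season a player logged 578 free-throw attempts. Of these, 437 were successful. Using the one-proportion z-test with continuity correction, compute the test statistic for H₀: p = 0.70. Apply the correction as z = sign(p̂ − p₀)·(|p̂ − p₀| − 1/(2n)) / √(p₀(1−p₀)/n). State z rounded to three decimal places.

z = 2.895

With x = 437 successes in n = 578, p̂ = 0.75606. p̂ − p₀ = 0.056055.
Continuity correction 1/(2n) = 1/1156 = 0.000865.
Corrected numerator: |0.056055| − 0.000865 = 0.055190.
SE₀ = √(0.70·0.30/578) = 0.019061.
z = (+)0.055190/0.019061 = 2.895.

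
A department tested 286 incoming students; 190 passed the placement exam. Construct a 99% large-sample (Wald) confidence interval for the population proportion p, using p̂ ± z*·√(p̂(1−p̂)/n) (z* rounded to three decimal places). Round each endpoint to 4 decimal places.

The sample proportion is 190/286 = 0.66434.
SE(p̂) = √(0.66434·0.33566/286) = 0.027923.
The 99% critical value is z* = 2.576.
Margin = 2.576·0.027923 = 0.07193.
Interval: 0.66434 ± 0.07193 → (0.5924, 0.7363).

(0.5924, 0.7363)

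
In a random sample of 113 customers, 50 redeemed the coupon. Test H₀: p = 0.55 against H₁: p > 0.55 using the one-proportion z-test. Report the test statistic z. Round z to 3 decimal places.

p̂ = 50/113 = 0.44248.
SE₀ = √(0.55·0.45/113) = 0.046800.
Test statistic: z = -0.10752/0.046800 = -2.297.

z = -2.297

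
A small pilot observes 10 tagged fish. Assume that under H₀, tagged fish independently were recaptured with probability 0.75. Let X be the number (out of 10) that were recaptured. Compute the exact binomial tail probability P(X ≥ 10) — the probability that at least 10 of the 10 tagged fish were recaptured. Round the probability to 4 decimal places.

X ~ Binomial(n=10, p=0.75).
P(X ≥ 10) = C(10,10)·0.75^10·0.25^0.
= 0.056314 = 0.0563.

P = 0.0563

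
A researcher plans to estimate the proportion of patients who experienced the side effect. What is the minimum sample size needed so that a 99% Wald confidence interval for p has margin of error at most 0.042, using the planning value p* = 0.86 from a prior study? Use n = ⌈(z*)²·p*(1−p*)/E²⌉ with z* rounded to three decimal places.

For 99% confidence, z* = 2.576.
p*(1−p*) = 0.86·0.14 = 0.1204.
Required n before rounding: 6.635776 × 0.1204 / 0.042² = 452.918.
⌈452.918⌉ = 453.

n = 453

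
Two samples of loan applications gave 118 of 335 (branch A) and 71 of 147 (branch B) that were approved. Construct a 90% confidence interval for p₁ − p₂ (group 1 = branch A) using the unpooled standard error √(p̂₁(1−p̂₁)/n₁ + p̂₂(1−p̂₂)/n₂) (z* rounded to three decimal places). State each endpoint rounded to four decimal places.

(-0.2110, -0.0505)

p̂₁ = 0.35224, p̂₂ = 0.48299, so the observed difference is -0.13075.
SE = √(0.000681094 + 0.001698713) = √0.002379807 = 0.048783.
z* = 1.645 at the 90% level. Margin of error = 0.08025.
Interval: -0.13075 ± 0.08025 → (-0.2110, -0.0505).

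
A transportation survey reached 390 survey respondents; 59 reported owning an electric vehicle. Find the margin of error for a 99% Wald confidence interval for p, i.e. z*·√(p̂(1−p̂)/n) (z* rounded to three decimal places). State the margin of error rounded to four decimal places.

Sample proportion p̂ = 59/390 = 0.15128.
SE = √(p̂(1−p̂)/n) = √(0.128396/390) = 0.018144.
For 99% confidence, z* = 2.576.
ME = 2.576·0.018144 = 0.0467.

ME = 0.0467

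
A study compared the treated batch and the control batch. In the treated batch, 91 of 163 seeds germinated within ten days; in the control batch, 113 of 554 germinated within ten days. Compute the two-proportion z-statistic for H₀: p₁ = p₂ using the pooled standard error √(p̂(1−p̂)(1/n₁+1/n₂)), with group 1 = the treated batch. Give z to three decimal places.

p̂₁ = 91/163 = 0.55828, p̂₂ = 113/554 = 0.20397.
Pooled p̂ = (91+113)/(163+554) = 204/717 = 0.28452.
Pooled SE = √[0.2035679·0.00794002] ≈ 0.040204.
z = (p̂₁ − p̂₂)/SE = (0.55828 − 0.20397)/0.040204 = 0.35431/0.040204 = 8.813.

z = 8.813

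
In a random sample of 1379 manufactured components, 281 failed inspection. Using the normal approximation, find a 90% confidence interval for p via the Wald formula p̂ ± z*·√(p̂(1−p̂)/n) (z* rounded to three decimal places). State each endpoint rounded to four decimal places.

(0.1859, 0.2216)

The sample proportion is 281/1379 = 0.20377.
Standard error of p̂: √(0.162248/1379) = √0.000117656 = 0.010847.
For 90% confidence, z* = 1.645.
Margin = 1.645·0.010847 = 0.01784.
CI: 0.20377 ± 0.01784 = (0.1859, 0.2216).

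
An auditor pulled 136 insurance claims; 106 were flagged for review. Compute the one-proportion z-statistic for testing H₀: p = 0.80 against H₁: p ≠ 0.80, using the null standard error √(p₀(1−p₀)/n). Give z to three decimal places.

z = -0.600

With x = 106 successes in n = 136, p̂ = 0.77941.
Under H₀, SE = √(p₀(1−p₀)/n) = √(0.80·0.20/136) = √0.001176471 = 0.034300.
Test statistic: z = -0.02059/0.034300 = -0.600.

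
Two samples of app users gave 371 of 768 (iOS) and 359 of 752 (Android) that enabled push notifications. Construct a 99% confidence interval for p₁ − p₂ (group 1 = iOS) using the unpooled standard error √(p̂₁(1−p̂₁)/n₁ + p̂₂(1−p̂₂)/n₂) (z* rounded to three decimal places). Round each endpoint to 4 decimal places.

(-0.0603, 0.0717)

p̂₁ = 0.48307, p̂₂ = 0.47739, so the observed difference is 0.00568.
SE = √(0.000325148 + 0.000331767) = √0.000656915 = 0.025630.
For 99% confidence, z* = 2.576. Margin = 2.576·0.025630 = 0.06602.
Interval: 0.00568 ± 0.06602 → (-0.0603, 0.0717).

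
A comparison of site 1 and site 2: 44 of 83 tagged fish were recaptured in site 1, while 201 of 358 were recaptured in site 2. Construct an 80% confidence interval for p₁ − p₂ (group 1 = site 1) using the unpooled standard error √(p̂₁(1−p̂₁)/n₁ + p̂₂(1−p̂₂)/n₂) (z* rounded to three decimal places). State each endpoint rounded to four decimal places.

p̂₁ = 44/83 = 0.53012, p̂₂ = 201/358 = 0.56145; p̂₁ − p̂₂ = -0.03133.
Unpooled SE = √(p̂₁(1−p̂₁)/n₁ + p̂₂(1−p̂₂)/n₂) = √(0.003001118 + 0.000687775) = 0.060736.
The 80% critical value is z* = 1.282. Margin = 1.282·0.060736 = 0.07786.
CI: -0.03133 ± 0.07786 = (-0.1092, 0.0465).

(-0.1092, 0.0465)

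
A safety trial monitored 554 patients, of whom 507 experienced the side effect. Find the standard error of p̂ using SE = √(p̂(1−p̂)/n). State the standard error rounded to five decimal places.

SE = 0.01184

With x = 507 successes in n = 554, p̂ = 0.91516.
p̂(1−p̂) = 0.91516·0.08484 = 0.077642.
Dividing by n and taking the root: √0.000140148 = 0.01184.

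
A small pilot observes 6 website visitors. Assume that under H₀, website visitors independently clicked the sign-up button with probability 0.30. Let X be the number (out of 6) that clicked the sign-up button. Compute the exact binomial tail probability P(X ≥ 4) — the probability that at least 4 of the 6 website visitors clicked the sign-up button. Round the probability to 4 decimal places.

P = 0.0705

X ~ Binomial(n=6, p=0.30).
P(X ≥ 4) = C(6,4)·0.30^4·0.70^2 + C(6,5)·0.30^5·0.70^1 + C(6,6)·0.30^6·0.70^0.
= 0.059535 + 0.010206 + 0.000729 = 0.0705.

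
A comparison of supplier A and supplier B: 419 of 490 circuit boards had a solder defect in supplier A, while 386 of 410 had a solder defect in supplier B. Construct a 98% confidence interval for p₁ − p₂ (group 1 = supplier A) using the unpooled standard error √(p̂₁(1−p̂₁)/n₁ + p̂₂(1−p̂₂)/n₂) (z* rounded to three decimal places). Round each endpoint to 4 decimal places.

(-0.1321, -0.0406)

p̂₁ = 0.85510, p̂₂ = 0.94146, so the observed difference is -0.08636.
Unpooled SE = √(p̂₁(1−p̂₁)/n₁ + p̂₂(1−p̂₂)/n₂) = √(0.000252862 + 0.000134415) = 0.019679.
z* = 2.326 at the 98% level. Margin of error = 0.04577.
CI: -0.08636 ± 0.04577 = (-0.1321, -0.0406).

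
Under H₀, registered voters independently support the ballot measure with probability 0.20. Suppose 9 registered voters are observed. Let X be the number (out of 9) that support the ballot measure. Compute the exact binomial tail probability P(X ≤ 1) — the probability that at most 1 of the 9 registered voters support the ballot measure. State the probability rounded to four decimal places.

P = 0.4362

X is binomial with n = 9 and p = 0.20.
P(X ≤ 1) = C(9,0)·0.20^0·0.80^9 + C(9,1)·0.20^1·0.80^8.
= 0.134218 + 0.301990 = 0.4362.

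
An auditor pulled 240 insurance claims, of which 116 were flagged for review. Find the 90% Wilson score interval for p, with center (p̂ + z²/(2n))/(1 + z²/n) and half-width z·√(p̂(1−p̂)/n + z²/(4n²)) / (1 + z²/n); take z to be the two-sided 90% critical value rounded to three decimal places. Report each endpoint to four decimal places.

Here p̂ = 116/240 = 0.48333 and z = 1.645 (z² = 2.706025).
1 + z²/n = 1.011275.
Center = (0.48333 + 0.005638)/1.011275 = 0.48352.
Radicand: p̂(1−p̂)/n + z²/(4n²) = 0.001040509 + 0.000011745 = 0.001052254.
Half-width = 1.645·√0.001052254/1.011275 = 0.05277.
CI: 0.48352 ± 0.05277 = (0.4308, 0.5363).

(0.4308, 0.5363)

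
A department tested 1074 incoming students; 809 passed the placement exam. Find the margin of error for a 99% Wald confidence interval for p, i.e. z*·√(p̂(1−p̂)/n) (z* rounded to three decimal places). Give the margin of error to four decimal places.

ME = 0.0339

The sample proportion is 809/1074 = 0.75326.
Standard error of p̂: √(0.185860/1074) = √0.000173054 = 0.013155.
For 99% confidence, z* = 2.576.
So ME = 0.0339.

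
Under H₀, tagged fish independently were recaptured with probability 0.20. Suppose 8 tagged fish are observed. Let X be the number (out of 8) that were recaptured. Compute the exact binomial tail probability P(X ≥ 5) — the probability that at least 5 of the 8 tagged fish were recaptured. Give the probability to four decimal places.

P = 0.0104

X ~ Binomial(n=8, p=0.20).
P(X ≥ 5) = C(8,5)·0.20^5·0.80^3 + C(8,6)·0.20^6·0.80^2 + C(8,7)·0.20^7·0.80^1 + C(8,8)·0.20^8·0.80^0.
= 0.009175 + 0.001147 + 0.000082 + 0.000003 = 0.0104.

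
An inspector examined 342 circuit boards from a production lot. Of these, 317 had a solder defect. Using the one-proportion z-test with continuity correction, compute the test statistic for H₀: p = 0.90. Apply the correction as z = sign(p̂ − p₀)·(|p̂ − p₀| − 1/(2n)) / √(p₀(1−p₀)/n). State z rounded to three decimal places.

z = 1.568

p̂ = 317/342 = 0.92690. p̂ − p₀ = 0.026901.
1/(2n) = 0.001462.
Corrected numerator: |0.026901| − 0.001462 = 0.025439.
Null standard error: √(0.90·0.10/342) = √0.000263158 = 0.016222.
z = (+)0.025439/0.016222 = 1.568.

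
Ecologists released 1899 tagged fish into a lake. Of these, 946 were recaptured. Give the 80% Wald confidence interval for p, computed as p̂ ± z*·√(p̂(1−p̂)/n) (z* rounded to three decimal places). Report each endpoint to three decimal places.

With x = 946 successes in n = 1899, p̂ = 0.49816.
SE(p̂) = √(0.49816·0.50184/1899) = 0.011474.
z* = 1.282 at the 80% level.
Margin = 1.282·0.011474 = 0.01471.
CI: 0.49816 ± 0.01471 = (0.483, 0.513).

(0.483, 0.513)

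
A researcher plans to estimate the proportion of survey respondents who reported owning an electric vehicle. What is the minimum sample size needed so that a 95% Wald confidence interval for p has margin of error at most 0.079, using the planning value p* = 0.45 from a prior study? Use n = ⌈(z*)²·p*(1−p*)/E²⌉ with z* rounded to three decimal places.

z* = 1.960 at the 95% level.
p*(1−p*) = 0.2475.
Required n before rounding: 3.841600 × 0.2475 / 0.079² = 152.347.
Rounding up, n = 153.

n = 153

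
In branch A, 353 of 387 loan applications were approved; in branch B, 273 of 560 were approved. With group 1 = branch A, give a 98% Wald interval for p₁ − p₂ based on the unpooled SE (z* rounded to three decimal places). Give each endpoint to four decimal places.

(0.3652, 0.4841)

p̂₁ = 0.91214, p̂₂ = 0.48750, so the observed difference is 0.42464.
SE = √(0.000207072 + 0.000446150) = √0.000653222 = 0.025558.
The 98% critical value is z* = 2.326. Margin of error = 0.05945.
CI: 0.42464 ± 0.05945 = (0.3652, 0.4841).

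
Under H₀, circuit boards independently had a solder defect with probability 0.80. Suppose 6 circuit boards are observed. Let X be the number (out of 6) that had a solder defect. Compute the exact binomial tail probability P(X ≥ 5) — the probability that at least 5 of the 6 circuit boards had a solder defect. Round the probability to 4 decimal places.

P = 0.6554

X ~ Binomial(n=6, p=0.80).
P(X ≥ 5) = C(6,5)·0.80^5·0.20^1 + C(6,6)·0.80^6·0.20^0.
= 0.393216 + 0.262144 = 0.6554.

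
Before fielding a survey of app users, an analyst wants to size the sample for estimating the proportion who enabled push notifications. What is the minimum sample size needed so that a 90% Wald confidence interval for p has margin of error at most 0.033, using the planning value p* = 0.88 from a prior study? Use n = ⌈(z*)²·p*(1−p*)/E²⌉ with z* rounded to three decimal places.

For 90% confidence, z* = 1.645.
p*(1−p*) = 0.1056.
Required n before rounding: 2.706025 × 0.1056 / 0.033² = 262.402.
Rounding up, n = 263.

n = 263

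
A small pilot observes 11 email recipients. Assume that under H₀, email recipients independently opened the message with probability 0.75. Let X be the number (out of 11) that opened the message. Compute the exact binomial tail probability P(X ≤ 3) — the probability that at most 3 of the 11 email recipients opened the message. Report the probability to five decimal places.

P = 0.00119

X is binomial with n = 11 and p = 0.75.
P(X ≤ 3) = C(11,0)·0.75^0·0.25^11 + C(11,1)·0.75^1·0.25^10 + C(11,2)·0.75^2·0.25^9 + C(11,3)·0.75^3·0.25^8.
= 0.000000 + 0.000008 + 0.000118 + 0.001062 = 0.00119.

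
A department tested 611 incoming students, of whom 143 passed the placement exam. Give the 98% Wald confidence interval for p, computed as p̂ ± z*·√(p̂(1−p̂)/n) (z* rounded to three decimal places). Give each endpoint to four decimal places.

(0.1942, 0.2739)

Sample proportion p̂ = 143/611 = 0.23404.
Standard error of p̂: √(0.179267/611) = √0.000293399 = 0.017129.
z* = 2.326 at the 98% level.
Margin of error: 2.326 × 0.017129 = 0.03984.
So the interval runs from 0.1942 to 0.2739.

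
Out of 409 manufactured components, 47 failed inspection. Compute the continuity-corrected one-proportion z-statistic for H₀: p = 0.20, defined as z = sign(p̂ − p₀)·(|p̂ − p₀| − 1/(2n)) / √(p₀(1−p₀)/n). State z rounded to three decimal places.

z = -4.240

The sample proportion is 47/409 = 0.11491. p̂ − p₀ = -0.085086.
Continuity correction 1/(2n) = 1/818 = 0.001222.
Corrected numerator: |-0.085086| − 0.001222 = 0.083864.
Null standard error: √(0.20·0.80/409) = √0.000391198 = 0.019779.
z = −0.083864/0.019779 = -4.240.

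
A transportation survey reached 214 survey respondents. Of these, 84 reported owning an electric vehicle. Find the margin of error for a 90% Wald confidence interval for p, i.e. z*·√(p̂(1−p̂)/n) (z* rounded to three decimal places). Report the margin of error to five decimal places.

Sample proportion p̂ = 84/214 = 0.39252.
SE = √(p̂(1−p̂)/n) = √(0.238449/214) = 0.033380.
For 90% confidence, z* = 1.645.
So ME = 0.05491.

ME = 0.05491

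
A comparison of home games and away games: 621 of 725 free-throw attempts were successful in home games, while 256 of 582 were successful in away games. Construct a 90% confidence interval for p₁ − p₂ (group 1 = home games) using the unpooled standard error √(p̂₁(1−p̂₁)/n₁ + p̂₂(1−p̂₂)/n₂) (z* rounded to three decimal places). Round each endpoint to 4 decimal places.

p̂₁ = 621/725 = 0.85655, p̂₂ = 256/582 = 0.43986; p̂₁ − p̂₂ = 0.41669.
Unpooled SE = √(p̂₁(1−p̂₁)/n₁ + p̂₂(1−p̂₂)/n₂) = √(0.000169477 + 0.000423339) = 0.024348.
z* = 1.645 at the 90% level. Margin of error = 0.04005.
CI: 0.41669 ± 0.04005 = (0.3766, 0.4567).

(0.3766, 0.4567)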